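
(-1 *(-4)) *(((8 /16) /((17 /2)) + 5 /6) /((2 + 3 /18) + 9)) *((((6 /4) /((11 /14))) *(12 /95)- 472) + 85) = -123.60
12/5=2.40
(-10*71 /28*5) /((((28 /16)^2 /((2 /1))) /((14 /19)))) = -56800 /931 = -61.01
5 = 5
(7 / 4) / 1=7 / 4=1.75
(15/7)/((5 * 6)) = 1/14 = 0.07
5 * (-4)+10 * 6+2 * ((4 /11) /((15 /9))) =2224 /55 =40.44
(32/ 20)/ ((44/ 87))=174/ 55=3.16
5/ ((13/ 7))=35/ 13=2.69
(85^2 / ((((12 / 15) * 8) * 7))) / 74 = 36125 / 16576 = 2.18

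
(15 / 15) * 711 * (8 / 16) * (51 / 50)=36261 / 100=362.61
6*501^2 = 1506006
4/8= 1/2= 0.50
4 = 4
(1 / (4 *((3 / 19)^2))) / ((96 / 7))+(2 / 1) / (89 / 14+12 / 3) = 463183 / 501120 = 0.92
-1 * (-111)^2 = -12321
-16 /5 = -3.20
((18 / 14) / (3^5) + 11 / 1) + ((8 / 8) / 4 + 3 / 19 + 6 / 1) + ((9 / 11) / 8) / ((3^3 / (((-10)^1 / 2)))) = 5496721 / 316008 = 17.39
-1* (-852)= 852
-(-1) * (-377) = -377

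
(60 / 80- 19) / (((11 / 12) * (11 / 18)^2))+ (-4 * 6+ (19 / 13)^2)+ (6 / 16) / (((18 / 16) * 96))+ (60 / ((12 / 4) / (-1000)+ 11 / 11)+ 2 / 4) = -935893263289 / 64588084704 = -14.49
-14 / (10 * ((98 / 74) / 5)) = -37 / 7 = -5.29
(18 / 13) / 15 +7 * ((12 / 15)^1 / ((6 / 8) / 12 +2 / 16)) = 5842 / 195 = 29.96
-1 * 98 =-98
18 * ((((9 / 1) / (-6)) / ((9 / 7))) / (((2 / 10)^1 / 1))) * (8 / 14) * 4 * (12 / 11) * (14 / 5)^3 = -1580544 / 275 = -5747.43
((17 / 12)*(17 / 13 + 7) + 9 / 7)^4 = 1991891886336 / 68574961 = 29046.93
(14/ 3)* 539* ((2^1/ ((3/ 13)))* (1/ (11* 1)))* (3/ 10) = 8918/ 15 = 594.53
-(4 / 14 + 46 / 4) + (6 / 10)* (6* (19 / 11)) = -5.57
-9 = -9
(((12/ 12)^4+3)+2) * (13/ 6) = 13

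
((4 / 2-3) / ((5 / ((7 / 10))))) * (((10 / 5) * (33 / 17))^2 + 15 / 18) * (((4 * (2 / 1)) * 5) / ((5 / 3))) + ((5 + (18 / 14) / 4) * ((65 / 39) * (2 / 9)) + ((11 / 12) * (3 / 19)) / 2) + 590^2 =72240897622723 / 207559800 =348048.60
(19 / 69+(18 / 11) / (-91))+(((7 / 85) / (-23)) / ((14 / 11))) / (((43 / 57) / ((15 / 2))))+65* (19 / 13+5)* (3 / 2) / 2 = 63663024445 / 201957756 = 315.23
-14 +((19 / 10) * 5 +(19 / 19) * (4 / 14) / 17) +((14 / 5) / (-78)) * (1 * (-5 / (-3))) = -126505 / 27846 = -4.54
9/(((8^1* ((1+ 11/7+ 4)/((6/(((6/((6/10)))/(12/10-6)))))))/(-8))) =2268/575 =3.94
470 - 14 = 456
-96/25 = -3.84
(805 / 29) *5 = 138.79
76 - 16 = 60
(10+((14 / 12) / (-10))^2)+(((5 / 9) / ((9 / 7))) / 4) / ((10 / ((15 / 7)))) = 108397 / 10800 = 10.04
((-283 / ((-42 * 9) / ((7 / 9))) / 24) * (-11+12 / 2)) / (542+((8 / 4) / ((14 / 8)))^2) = -0.00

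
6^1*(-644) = -3864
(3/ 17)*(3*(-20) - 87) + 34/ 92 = -19997/ 782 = -25.57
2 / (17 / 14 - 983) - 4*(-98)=5388012 / 13745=392.00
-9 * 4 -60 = -96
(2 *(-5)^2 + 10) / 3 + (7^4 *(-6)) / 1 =-14386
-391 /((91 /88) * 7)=-34408 /637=-54.02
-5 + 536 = 531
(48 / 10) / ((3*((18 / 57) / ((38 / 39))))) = 2888 / 585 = 4.94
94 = 94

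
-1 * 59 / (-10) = 59 / 10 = 5.90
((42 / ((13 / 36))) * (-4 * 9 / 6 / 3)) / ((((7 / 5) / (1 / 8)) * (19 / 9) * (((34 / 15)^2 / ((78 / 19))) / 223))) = -182887875 / 104329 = -1752.99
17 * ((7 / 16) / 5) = 119 / 80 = 1.49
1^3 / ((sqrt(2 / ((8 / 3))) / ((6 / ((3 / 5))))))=20* sqrt(3) / 3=11.55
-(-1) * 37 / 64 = 37 / 64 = 0.58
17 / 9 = 1.89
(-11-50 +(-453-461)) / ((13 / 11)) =-825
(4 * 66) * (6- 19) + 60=-3372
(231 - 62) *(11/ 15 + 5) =14534/ 15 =968.93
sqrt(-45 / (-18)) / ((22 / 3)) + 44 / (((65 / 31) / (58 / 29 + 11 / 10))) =3 * sqrt(10) / 44 + 21142 / 325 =65.27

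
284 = 284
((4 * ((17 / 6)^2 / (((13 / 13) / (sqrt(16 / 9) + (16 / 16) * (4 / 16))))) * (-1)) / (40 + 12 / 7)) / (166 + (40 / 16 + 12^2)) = -38437 / 9855000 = -0.00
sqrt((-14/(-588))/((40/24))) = sqrt(70)/70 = 0.12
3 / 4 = 0.75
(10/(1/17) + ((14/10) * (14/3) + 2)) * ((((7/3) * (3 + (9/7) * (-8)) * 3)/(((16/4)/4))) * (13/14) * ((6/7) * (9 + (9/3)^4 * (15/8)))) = -1165860.47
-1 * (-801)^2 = -641601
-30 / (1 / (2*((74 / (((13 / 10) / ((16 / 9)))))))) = -236800 / 39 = -6071.79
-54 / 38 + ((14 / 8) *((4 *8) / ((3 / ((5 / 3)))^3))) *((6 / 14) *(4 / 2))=31439 / 4617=6.81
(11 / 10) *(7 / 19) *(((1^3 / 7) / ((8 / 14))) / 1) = 77 / 760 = 0.10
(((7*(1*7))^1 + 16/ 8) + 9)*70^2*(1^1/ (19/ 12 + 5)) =3528000/ 79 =44658.23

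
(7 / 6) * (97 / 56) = 97 / 48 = 2.02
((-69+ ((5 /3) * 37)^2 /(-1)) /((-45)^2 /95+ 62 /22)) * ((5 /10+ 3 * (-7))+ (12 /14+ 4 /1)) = 37974673 /15132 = 2509.56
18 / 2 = 9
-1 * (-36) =36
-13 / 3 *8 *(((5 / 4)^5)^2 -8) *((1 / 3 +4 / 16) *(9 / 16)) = -125308547 / 8388608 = -14.94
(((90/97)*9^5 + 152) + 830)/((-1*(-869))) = 5409664/84293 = 64.18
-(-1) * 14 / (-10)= -1.40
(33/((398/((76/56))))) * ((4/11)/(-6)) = -19/2786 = -0.01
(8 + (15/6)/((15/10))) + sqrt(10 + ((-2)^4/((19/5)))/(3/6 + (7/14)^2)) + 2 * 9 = sqrt(50730)/57 + 83/3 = 31.62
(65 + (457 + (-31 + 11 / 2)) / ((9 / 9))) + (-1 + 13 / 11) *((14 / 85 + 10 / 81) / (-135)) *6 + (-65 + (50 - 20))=3145637353 / 6816150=461.50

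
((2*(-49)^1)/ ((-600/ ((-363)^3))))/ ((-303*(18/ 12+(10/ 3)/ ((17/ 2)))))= 13281392817/ 974650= 13626.83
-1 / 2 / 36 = -1 / 72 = -0.01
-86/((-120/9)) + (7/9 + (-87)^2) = 1363721/180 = 7576.23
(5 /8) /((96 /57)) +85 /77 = 29075 /19712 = 1.47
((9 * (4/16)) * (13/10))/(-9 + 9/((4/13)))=13/90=0.14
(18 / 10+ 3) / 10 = 12 / 25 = 0.48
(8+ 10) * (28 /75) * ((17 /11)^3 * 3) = 2476152 /33275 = 74.41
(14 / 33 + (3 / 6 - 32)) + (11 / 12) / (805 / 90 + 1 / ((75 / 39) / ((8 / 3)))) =-4753937 / 153417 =-30.99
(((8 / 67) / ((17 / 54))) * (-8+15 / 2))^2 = 46656 / 1297321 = 0.04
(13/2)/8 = 13/16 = 0.81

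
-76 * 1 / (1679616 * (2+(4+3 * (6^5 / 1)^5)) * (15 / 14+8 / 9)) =-7 / 25865648607325802876093376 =-0.00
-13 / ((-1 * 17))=13 / 17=0.76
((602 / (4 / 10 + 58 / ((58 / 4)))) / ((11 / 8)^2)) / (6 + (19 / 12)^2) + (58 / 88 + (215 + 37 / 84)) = 31389859 / 139755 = 224.61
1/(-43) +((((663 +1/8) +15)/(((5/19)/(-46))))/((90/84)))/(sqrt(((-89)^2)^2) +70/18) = -85773235/6133864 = -13.98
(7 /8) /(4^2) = 7 /128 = 0.05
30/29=1.03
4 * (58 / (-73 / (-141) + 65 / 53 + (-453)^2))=1733736 / 1533539891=0.00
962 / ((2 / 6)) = 2886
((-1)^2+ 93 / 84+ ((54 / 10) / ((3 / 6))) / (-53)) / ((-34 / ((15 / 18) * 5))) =-70615 / 302736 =-0.23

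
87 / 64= 1.36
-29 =-29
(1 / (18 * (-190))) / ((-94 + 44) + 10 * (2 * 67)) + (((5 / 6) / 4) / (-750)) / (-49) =2353 / 432356400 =0.00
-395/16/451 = -395/7216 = -0.05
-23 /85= -0.27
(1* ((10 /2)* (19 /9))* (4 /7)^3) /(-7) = -6080 /21609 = -0.28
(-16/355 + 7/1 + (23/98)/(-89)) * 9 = 193738077/3096310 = 62.57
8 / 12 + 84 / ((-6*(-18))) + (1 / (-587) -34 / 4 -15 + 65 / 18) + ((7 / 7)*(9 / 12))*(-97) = -1927157 / 21132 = -91.20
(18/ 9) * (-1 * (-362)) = 724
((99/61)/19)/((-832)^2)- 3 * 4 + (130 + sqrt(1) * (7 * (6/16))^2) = 100198201891/802287616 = 124.89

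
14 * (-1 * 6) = -84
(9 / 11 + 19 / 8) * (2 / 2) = 281 / 88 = 3.19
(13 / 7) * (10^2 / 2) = 650 / 7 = 92.86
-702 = -702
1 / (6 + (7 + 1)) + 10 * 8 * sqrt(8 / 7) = 1 / 14 + 160 * sqrt(14) / 7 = 85.60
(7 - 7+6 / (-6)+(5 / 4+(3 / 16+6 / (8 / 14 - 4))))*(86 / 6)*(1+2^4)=-5117 / 16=-319.81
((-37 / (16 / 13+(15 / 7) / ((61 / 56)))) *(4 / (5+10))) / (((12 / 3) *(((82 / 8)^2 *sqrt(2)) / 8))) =-234728 *sqrt(2) / 7993155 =-0.04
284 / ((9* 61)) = 284 / 549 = 0.52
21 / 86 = 0.24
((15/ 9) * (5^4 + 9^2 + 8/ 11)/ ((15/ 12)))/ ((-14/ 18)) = -1211.53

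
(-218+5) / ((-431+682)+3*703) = -213 / 2360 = -0.09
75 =75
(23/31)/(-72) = -23/2232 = -0.01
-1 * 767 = -767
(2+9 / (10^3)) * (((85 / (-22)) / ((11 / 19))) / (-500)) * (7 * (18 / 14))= 5840163 / 24200000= 0.24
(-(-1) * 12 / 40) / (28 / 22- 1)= 1.10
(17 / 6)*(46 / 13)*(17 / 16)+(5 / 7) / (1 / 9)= 74609 / 4368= 17.08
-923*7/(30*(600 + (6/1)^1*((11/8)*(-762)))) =6461/170595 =0.04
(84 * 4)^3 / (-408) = -1580544 / 17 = -92973.18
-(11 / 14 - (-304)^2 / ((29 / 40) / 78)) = 4036730561 / 406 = 9942686.11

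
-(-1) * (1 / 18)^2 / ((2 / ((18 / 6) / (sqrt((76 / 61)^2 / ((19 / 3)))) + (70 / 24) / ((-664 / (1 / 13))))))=-35 / 67122432 + 61 * sqrt(57) / 49248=0.01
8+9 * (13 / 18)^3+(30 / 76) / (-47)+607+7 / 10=1791202429 / 2893320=619.08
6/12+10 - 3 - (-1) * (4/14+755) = 10679/14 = 762.79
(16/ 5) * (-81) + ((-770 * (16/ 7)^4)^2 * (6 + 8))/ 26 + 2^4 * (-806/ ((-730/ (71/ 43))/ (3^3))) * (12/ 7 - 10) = 237847883.34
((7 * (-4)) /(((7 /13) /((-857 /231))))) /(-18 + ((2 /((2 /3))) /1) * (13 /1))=44564 /4851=9.19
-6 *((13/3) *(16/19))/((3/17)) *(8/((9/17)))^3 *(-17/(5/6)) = 604836364288/69255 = 8733468.55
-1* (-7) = 7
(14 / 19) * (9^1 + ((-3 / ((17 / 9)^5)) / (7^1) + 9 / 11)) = 2142926550 / 296750113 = 7.22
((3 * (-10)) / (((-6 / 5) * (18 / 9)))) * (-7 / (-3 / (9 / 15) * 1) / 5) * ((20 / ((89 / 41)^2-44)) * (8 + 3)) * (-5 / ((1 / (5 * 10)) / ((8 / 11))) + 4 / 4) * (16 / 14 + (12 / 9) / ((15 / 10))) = 475521280 / 66043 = 7200.18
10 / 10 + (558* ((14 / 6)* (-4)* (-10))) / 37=52117 / 37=1408.57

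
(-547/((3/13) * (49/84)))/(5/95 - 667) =135109/22176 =6.09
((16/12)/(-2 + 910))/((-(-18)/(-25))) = -25/12258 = -0.00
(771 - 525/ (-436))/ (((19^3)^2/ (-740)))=-62285985/ 5128001029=-0.01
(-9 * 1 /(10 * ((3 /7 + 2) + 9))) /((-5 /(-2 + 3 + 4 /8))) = 189 /8000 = 0.02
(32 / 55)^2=1024 / 3025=0.34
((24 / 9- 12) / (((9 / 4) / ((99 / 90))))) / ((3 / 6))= -1232 / 135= -9.13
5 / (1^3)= 5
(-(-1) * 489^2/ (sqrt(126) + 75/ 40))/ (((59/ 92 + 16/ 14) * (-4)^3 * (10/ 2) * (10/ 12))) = 12832827/ 1667965- 102662616 * sqrt(14)/ 8339825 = -38.37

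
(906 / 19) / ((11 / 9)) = 8154 / 209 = 39.01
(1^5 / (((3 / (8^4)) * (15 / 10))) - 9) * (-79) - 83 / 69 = -14737936 / 207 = -71197.76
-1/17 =-0.06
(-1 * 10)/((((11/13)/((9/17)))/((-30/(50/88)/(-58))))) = -2808/493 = -5.70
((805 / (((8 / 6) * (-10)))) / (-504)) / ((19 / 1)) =23 / 3648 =0.01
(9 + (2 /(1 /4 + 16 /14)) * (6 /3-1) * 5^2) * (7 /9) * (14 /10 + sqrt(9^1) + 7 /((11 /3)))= 4253179 /19305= 220.31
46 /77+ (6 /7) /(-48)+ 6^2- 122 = -7517 /88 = -85.42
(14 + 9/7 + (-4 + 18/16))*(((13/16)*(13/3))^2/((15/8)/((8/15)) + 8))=13.36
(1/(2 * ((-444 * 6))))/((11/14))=-7/29304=-0.00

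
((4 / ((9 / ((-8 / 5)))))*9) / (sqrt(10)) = -16*sqrt(10) / 25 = -2.02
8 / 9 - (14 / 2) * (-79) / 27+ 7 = 766 / 27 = 28.37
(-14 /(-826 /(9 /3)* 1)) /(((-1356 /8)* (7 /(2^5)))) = -64 /46669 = -0.00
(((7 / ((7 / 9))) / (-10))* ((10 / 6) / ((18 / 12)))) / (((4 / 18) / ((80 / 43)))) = -360 / 43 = -8.37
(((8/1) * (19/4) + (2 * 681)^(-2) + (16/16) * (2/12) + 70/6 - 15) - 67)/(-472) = 59670581/875580768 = 0.07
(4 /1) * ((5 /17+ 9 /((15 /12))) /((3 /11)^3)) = 3391388 /2295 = 1477.73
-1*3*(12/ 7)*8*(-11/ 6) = 528/ 7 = 75.43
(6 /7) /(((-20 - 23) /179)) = -1074 /301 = -3.57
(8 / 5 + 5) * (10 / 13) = 66 / 13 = 5.08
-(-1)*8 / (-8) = -1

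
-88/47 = -1.87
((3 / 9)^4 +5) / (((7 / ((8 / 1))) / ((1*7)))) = 3248 / 81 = 40.10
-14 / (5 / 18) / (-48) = 1.05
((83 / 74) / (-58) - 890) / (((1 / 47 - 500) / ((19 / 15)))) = 162439379 / 72041220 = 2.25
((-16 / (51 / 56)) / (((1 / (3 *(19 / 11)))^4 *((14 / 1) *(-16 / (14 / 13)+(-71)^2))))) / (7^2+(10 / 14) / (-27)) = -37241571528 / 10131783225707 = -0.00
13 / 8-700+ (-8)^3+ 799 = -3291 / 8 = -411.38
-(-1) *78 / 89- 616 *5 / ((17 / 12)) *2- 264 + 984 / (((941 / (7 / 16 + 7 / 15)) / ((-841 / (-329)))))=-4608.94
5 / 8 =0.62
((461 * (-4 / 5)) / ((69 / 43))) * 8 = -634336 / 345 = -1838.66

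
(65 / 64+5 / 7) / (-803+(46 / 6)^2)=-6975 / 3000704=-0.00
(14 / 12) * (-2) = -7 / 3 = -2.33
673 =673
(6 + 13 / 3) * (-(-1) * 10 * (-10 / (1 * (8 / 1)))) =-775 / 6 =-129.17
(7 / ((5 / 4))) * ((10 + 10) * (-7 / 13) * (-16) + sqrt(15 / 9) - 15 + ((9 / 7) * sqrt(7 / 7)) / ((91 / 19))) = 28 * sqrt(15) / 15 + 401504 / 455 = 889.66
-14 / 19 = -0.74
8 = 8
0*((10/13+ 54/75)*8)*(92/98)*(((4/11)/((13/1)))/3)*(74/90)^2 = 0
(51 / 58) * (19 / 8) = 969 / 464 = 2.09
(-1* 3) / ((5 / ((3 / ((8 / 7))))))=-63 / 40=-1.58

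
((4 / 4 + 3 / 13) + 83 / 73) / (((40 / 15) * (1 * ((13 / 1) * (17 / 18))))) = 60669 / 838916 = 0.07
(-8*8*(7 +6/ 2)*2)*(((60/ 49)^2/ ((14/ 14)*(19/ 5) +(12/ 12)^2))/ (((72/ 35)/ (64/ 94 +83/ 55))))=-75480000/ 177331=-425.64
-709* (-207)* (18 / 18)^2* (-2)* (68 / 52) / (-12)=831657 / 26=31986.81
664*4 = 2656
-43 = -43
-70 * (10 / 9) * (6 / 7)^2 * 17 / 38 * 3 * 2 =-20400 / 133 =-153.38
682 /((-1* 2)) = -341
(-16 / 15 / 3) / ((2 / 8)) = -1.42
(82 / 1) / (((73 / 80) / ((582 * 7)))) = 26725440 / 73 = 366101.92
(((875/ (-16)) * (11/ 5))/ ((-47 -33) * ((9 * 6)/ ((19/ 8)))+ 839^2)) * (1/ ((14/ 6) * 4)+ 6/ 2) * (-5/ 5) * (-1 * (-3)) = 1363725/ 853756096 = 0.00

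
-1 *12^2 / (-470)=72 / 235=0.31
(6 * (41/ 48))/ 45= 41/ 360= 0.11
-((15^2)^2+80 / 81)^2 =-16815781497025 / 6561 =-2562990625.98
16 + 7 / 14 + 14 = 61 / 2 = 30.50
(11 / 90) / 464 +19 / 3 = 264491 / 41760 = 6.33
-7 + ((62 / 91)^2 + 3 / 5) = -245772 / 41405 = -5.94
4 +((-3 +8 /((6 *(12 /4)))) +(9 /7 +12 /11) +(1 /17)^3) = 3.82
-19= -19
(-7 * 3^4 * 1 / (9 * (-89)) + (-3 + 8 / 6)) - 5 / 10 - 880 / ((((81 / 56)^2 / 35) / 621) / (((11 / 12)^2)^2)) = -22615462945219 / 3503574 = -6454969.40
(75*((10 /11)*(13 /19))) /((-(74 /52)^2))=-6591000 /286121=-23.04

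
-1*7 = -7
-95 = -95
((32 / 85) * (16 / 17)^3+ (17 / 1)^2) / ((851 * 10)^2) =120818917 / 30242995860500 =0.00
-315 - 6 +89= -232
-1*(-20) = 20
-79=-79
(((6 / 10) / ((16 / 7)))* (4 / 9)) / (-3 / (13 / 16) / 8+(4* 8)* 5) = 91 / 124440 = 0.00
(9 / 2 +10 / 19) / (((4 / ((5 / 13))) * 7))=955 / 13832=0.07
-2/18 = -1/9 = -0.11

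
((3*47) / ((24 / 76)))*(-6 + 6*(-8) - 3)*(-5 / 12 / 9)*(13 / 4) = 1102855 / 288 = 3829.36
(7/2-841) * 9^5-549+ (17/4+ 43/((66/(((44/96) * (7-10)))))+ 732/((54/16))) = -7121356741/144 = -49453866.26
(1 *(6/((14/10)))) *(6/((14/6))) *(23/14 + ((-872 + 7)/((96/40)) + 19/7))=-1345905/343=-3923.92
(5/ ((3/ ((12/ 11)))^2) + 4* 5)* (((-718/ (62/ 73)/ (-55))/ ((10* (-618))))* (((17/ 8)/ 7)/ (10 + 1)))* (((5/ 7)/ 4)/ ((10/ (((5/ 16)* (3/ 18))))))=-55689875/ 42221941622784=-0.00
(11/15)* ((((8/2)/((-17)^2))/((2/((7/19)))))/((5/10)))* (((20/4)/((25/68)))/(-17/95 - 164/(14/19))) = -8624/37772895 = -0.00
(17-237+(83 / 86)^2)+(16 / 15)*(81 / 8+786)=23302261 / 36980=630.13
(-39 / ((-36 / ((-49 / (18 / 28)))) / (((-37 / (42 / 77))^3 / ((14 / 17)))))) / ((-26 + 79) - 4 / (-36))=730081899547 / 1238976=589262.34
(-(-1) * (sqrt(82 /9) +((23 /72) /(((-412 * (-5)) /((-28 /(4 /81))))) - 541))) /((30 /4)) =-8917129 /123600 +2 * sqrt(82) /45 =-71.74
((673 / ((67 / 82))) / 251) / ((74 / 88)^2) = 106840096 / 23022473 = 4.64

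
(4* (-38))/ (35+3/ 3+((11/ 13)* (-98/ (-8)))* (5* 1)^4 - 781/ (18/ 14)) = -71136/ 2764439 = -0.03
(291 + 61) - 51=301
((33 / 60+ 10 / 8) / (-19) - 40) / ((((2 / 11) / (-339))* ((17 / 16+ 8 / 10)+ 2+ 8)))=8740776 / 1387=6301.93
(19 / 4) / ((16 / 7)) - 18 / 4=-155 / 64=-2.42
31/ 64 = 0.48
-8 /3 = -2.67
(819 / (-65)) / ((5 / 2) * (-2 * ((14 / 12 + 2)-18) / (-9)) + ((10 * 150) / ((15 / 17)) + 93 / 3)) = -3402 / 465145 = -0.01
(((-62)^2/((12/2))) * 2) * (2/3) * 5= 38440/9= 4271.11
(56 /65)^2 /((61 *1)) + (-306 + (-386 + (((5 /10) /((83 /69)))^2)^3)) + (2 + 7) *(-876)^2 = 37240223790161401647153701 /5392685294497633600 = 6905692.02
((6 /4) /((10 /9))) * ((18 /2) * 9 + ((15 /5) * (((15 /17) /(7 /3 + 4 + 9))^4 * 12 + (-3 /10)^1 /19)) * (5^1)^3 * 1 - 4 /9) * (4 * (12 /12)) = 716376057572055 /1776317612236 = 403.29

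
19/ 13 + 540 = 541.46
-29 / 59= -0.49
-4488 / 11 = -408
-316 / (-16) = 79 / 4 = 19.75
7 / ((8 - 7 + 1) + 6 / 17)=119 / 40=2.98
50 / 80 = 5 / 8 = 0.62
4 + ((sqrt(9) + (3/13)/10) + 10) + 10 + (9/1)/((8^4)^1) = 7195209/266240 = 27.03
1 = 1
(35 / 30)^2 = 49 / 36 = 1.36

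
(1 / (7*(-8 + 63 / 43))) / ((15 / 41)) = -1763 / 29505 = -0.06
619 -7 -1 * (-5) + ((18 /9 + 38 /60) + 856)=44269 /30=1475.63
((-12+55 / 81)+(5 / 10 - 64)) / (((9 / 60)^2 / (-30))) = 24242000 / 243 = 99761.32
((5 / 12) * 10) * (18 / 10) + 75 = 82.50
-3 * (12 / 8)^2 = -27 / 4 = -6.75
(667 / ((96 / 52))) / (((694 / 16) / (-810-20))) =-7196930 / 1041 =-6913.48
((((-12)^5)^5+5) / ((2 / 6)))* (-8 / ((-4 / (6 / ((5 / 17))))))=-583824845861702359315994637324 / 5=-116764969172340471863198900000.00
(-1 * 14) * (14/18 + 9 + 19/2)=-2429/9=-269.89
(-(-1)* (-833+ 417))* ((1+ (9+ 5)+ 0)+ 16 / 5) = -37856 / 5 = -7571.20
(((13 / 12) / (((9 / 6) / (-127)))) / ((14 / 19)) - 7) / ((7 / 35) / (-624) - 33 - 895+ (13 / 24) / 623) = 766697620 / 5411424639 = 0.14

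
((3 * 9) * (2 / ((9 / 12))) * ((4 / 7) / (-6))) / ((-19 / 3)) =144 / 133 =1.08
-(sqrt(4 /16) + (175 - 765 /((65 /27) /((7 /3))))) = 14715 /26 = 565.96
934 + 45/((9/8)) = 974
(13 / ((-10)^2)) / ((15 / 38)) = 247 / 750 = 0.33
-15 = -15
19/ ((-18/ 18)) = -19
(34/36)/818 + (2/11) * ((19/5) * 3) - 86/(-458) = 419421119/185448780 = 2.26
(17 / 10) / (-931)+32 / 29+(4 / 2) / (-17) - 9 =-36792191 / 4589830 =-8.02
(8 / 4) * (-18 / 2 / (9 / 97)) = -194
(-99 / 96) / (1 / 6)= -99 / 16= -6.19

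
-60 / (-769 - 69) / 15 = 2 / 419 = 0.00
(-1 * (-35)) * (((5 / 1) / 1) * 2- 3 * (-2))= 560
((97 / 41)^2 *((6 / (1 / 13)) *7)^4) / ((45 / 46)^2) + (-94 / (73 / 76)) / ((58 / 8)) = 46245080720809894048 / 88966925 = 519800821718.97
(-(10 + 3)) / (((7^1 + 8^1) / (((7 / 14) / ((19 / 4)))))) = -26 / 285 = -0.09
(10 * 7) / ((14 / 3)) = 15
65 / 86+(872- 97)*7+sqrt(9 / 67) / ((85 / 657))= 1971*sqrt(67) / 5695+466615 / 86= 5428.59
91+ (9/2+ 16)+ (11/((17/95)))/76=7637/68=112.31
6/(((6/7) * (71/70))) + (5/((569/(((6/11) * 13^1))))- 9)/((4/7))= -15535037/1777556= -8.74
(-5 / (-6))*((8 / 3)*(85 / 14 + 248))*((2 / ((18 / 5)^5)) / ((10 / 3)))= 11115625 / 19840464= 0.56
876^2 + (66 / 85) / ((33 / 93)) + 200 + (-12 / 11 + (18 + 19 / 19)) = 717702351 / 935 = 767596.10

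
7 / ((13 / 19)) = 133 / 13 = 10.23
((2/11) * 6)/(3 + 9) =1/11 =0.09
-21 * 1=-21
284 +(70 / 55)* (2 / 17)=53136 / 187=284.15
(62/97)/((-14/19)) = -589/679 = -0.87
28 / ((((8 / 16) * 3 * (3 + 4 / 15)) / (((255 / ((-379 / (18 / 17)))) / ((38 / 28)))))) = -21600 / 7201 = -3.00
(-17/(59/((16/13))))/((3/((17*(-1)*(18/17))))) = 1632/767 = 2.13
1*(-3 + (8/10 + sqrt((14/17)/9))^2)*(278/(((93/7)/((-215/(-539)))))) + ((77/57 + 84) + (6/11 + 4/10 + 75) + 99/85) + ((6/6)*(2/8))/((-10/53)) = 95632*sqrt(238)/365211 + 10764431947/75698280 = 146.24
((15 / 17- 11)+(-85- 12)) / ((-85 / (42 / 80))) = 38241 / 57800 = 0.66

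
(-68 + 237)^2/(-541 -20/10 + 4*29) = -28561/427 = -66.89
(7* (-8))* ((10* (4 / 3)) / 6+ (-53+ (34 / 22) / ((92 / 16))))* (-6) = -12881008 / 759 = -16971.03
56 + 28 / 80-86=-593 / 20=-29.65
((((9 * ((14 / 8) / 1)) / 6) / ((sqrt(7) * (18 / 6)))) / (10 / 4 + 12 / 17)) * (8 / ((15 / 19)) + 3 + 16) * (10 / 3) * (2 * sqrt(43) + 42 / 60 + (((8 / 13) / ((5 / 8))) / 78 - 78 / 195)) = 2354993 * sqrt(7) / 1989468 + 7429 * sqrt(301) / 981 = 134.52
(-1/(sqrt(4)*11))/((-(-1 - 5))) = -1/132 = -0.01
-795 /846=-265 /282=-0.94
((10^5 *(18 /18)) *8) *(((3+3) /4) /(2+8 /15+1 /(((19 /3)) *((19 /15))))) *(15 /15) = 6498000000 /14393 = 451469.46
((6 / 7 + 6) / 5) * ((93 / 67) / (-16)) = -279 / 2345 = -0.12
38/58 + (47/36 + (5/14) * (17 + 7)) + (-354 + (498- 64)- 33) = 420445/7308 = 57.53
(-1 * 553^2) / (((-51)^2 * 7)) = -43687 / 2601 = -16.80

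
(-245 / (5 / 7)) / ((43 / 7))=-2401 / 43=-55.84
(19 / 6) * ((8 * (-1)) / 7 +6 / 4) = 95 / 84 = 1.13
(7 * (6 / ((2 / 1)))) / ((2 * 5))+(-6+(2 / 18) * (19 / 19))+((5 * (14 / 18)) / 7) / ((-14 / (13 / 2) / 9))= -7699 / 1260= -6.11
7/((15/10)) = 14/3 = 4.67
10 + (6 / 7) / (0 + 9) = 212 / 21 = 10.10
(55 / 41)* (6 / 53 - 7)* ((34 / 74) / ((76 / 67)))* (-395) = 9031842875 / 6110476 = 1478.09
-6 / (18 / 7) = -7 / 3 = -2.33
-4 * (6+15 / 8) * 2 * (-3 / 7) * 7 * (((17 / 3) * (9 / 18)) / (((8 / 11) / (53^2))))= 33092829 / 16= 2068301.81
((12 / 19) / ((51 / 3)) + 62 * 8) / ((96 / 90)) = 600825 / 1292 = 465.03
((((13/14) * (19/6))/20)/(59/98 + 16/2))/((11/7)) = 12103/1112760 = 0.01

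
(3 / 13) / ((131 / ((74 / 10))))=111 / 8515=0.01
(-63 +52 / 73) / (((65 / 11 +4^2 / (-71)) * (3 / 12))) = -14204828 / 324047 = -43.84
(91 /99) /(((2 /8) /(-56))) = -205.90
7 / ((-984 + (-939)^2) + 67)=7 / 880804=0.00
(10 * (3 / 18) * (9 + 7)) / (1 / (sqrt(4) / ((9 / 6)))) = 320 / 9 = 35.56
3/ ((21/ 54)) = 54/ 7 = 7.71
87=87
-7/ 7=-1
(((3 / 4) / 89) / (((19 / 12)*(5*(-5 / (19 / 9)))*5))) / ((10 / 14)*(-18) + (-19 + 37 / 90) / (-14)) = 252 / 32322575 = 0.00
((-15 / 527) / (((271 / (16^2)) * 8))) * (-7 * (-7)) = -23520 / 142817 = -0.16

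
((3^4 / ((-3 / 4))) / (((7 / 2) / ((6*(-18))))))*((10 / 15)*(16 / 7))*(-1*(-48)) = 243753.80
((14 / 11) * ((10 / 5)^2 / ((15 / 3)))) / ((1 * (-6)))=-28 / 165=-0.17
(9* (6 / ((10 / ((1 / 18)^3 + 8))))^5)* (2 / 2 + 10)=2432073739073509307975627 / 9640261511884800000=252282.96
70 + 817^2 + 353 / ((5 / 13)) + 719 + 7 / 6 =20075909 / 30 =669196.97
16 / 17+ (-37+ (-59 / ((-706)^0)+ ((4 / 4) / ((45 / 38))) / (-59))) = -4291126 / 45135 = -95.07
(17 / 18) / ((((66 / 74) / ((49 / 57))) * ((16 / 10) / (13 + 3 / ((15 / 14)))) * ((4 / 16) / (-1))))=-2434859 / 67716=-35.96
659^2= 434281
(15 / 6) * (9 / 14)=45 / 28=1.61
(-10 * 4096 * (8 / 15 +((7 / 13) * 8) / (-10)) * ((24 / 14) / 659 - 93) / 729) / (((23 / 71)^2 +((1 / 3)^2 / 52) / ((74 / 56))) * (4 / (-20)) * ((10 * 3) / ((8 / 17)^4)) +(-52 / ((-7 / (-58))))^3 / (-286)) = 60297609064321384448 / 31464084533312886359787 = 0.00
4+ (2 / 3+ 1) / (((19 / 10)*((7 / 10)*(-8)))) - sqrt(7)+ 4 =6259 / 798 - sqrt(7) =5.20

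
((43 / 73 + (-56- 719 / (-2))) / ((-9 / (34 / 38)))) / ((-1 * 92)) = 83861 / 255208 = 0.33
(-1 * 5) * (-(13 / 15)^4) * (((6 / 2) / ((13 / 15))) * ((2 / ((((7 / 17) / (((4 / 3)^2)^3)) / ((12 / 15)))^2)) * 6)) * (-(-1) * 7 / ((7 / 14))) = 1363508235075584 / 6975163125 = 195480.48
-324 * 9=-2916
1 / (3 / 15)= 5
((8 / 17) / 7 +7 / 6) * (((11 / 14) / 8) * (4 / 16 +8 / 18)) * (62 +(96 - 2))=3149575 / 239904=13.13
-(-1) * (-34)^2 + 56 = 1212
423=423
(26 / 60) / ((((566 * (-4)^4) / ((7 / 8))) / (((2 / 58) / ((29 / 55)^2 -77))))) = -55055 / 46810236223488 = -0.00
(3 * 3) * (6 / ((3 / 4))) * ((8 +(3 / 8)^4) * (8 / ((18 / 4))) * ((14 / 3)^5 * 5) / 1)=2760465715 / 243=11359941.21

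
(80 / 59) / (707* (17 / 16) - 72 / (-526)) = 0.00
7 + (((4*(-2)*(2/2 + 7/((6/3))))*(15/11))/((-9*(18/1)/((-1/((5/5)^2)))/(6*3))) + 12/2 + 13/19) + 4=2556/209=12.23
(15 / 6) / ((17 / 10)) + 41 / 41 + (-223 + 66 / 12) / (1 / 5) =-36891 / 34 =-1085.03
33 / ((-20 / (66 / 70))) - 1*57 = -58.56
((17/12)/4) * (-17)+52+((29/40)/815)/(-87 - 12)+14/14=303241067/6454800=46.98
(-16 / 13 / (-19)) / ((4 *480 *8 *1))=1 / 237120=0.00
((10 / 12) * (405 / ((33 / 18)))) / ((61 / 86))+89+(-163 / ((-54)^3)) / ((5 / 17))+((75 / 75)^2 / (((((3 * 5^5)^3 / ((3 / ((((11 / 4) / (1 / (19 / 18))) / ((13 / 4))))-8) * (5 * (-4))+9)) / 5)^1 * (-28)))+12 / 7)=30041446982606749888547 / 85770018017578125000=350.26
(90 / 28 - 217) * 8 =-11972 / 7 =-1710.29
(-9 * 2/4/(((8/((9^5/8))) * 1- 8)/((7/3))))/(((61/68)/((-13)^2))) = 209564901/847412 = 247.30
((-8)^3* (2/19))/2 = -512/19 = -26.95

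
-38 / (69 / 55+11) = -1045 / 337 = -3.10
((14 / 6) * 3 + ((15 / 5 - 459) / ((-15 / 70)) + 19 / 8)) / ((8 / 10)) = 85495 / 32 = 2671.72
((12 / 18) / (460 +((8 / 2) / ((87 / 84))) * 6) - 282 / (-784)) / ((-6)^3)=-1487453 / 889818048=-0.00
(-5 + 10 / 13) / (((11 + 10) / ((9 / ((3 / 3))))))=-165 / 91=-1.81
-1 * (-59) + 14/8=243/4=60.75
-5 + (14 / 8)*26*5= 445 / 2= 222.50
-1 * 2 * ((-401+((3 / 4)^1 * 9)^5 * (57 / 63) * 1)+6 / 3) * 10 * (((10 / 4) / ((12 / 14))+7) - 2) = -13935926675 / 7168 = -1944186.20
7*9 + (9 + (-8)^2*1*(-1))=8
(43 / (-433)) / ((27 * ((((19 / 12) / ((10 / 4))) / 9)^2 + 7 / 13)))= -1509300 / 222991969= -0.01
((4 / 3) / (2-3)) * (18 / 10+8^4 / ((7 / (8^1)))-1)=-655472 / 105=-6242.59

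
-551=-551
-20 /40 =-1 /2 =-0.50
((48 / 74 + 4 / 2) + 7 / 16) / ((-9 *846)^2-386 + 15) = 1827 / 34319794000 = 0.00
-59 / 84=-0.70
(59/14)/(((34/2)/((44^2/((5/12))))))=685344/595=1151.84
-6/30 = -1/5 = -0.20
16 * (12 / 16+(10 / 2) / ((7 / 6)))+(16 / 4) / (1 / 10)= 844 / 7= 120.57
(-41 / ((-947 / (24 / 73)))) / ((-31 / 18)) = -17712 / 2143061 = -0.01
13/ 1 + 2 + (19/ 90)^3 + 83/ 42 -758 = -3781396487/ 5103000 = -741.01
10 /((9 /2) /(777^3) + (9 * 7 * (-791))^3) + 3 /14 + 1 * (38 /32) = 2025355640943273194490029 /1444839692902290918053744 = 1.40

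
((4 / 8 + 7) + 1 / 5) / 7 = 11 / 10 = 1.10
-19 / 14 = -1.36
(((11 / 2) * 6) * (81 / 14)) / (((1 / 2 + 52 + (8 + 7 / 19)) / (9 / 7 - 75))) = -2911788 / 12593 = -231.22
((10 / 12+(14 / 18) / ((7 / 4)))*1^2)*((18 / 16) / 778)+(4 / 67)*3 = 150917 / 834016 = 0.18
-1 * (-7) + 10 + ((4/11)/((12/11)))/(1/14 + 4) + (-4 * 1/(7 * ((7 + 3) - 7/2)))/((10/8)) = 1323583/77805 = 17.01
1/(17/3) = 3/17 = 0.18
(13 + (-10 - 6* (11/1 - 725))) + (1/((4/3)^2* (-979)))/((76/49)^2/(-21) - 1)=4287.00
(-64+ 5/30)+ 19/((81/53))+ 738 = 111229/162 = 686.60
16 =16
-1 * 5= -5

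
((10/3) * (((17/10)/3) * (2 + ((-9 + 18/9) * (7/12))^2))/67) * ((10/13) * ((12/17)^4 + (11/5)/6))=4143240779/16637619024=0.25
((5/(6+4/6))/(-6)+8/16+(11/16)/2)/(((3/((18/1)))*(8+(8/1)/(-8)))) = 69/112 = 0.62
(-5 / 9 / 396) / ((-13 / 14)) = 35 / 23166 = 0.00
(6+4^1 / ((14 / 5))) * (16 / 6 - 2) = 104 / 21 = 4.95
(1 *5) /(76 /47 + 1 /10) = 2350 /807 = 2.91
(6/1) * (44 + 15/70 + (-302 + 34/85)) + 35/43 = -2322968/1505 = -1543.50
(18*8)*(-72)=-10368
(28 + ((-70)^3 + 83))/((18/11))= -3771779/18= -209543.28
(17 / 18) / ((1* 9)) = 17 / 162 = 0.10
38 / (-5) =-38 / 5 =-7.60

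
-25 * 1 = -25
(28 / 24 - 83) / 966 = -491 / 5796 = -0.08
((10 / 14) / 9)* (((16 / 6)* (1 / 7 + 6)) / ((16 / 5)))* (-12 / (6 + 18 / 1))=-1075 / 5292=-0.20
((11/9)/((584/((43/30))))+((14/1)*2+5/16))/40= 1116197/1576800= 0.71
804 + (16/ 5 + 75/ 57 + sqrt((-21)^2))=78804/ 95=829.52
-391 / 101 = -3.87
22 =22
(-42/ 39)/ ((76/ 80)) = -280/ 247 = -1.13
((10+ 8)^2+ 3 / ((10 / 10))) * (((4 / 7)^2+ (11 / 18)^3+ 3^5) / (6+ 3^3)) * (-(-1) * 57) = 144141921005 / 1047816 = 137564.15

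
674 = 674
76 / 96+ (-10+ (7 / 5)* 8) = 239 / 120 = 1.99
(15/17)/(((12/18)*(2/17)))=45/4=11.25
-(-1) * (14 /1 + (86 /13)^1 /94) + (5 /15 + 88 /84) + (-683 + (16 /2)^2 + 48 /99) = -85117031 /141141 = -603.06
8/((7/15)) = 120/7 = 17.14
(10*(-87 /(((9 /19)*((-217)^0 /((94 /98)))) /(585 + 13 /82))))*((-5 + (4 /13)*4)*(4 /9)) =1911716540 /1107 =1726934.54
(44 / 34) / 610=11 / 5185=0.00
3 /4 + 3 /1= 15 /4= 3.75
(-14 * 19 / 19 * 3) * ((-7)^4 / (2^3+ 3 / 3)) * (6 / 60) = -16807 / 15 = -1120.47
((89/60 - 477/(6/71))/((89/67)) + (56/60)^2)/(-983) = 340204129/78738300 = 4.32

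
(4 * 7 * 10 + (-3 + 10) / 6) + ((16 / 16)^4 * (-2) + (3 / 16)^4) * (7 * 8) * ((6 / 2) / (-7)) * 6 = 6991733 / 12288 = 568.99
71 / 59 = 1.20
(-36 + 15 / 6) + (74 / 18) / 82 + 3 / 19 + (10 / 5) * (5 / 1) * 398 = 27670370 / 7011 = 3946.71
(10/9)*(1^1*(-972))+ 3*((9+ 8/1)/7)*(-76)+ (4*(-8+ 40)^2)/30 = -1497.18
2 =2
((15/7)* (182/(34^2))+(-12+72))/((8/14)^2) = 1708875/9248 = 184.78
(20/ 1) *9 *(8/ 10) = 144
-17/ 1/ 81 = -17/ 81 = -0.21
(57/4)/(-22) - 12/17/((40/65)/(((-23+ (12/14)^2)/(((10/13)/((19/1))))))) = 230973861/366520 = 630.18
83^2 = 6889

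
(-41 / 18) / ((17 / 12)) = -82 / 51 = -1.61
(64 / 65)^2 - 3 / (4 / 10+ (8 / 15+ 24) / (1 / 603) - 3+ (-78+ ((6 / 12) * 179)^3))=23973962728 / 24729106675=0.97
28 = 28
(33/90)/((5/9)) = 33/50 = 0.66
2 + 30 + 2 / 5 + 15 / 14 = 2343 / 70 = 33.47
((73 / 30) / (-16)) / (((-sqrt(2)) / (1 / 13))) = 73 * sqrt(2) / 12480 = 0.01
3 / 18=1 / 6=0.17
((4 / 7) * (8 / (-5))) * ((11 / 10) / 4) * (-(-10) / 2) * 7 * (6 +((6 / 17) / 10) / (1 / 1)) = -22572 / 425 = -53.11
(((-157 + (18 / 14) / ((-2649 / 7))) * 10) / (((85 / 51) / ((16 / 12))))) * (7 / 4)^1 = -1940876 / 883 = -2198.05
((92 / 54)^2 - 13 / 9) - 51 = -36116 / 729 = -49.54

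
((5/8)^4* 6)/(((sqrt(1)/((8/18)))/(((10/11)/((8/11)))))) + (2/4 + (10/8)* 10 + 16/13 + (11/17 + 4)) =26323393/1357824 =19.39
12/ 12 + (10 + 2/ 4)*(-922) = -9680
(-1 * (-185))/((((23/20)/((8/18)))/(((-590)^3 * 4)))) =-12158436800000/207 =-58736409661.84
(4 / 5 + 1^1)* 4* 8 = 288 / 5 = 57.60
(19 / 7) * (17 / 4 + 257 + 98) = 27303 / 28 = 975.11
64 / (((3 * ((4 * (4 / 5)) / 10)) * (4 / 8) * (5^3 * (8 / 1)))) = 2 / 15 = 0.13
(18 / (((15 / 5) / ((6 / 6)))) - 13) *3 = -21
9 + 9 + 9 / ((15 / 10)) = 24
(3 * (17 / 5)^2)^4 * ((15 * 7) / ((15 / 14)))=141756320.17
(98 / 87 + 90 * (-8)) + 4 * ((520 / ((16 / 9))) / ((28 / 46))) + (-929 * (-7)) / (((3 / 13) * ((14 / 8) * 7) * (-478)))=174436583 / 145551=1198.46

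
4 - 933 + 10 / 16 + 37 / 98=-363775 / 392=-928.00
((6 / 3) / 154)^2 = 0.00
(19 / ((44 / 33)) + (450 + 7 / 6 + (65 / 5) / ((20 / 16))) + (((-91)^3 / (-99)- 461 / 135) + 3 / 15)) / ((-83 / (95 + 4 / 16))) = -1219746481 / 131472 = -9277.61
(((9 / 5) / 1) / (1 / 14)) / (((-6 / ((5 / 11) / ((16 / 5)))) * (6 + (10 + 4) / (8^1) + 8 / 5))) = -525 / 8228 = -0.06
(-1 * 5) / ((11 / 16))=-80 / 11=-7.27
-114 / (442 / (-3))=171 / 221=0.77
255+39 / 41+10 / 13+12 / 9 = 412628 / 1599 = 258.05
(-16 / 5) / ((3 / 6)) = -32 / 5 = -6.40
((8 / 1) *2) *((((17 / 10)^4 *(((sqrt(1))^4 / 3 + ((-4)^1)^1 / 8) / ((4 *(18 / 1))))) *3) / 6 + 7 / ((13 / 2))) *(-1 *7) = -839119589 / 7020000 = -119.53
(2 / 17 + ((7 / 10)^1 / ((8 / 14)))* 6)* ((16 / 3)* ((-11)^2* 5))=1228876 / 51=24095.61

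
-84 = -84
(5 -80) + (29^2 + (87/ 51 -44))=12303/ 17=723.71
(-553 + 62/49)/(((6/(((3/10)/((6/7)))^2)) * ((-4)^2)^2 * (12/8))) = -5407/184320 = -0.03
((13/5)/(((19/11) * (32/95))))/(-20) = -0.22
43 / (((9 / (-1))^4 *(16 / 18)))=43 / 5832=0.01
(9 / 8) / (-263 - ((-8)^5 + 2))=9 / 260024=0.00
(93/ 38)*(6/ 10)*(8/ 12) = 93/ 95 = 0.98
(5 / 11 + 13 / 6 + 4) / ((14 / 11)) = 437 / 84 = 5.20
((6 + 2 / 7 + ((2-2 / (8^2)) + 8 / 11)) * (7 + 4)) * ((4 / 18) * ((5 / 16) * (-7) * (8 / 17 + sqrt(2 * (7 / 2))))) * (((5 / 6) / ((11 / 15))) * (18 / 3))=-922125 * sqrt(7) / 2816-922125 / 5984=-1020.47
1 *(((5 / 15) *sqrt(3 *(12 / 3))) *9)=6 *sqrt(3)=10.39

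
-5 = -5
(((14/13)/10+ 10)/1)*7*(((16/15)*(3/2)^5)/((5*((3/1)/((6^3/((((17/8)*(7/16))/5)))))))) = 245223936/5525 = 44384.42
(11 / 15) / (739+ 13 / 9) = 33 / 33320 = 0.00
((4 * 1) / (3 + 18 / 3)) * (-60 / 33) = -80 / 99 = -0.81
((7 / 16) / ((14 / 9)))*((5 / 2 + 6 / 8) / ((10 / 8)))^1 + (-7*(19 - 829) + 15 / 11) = 9982887 / 1760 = 5672.09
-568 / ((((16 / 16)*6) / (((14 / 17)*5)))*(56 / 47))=-16685 / 51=-327.16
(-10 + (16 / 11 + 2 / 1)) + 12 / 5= -228 / 55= -4.15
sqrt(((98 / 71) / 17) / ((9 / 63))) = 7 * sqrt(16898) / 1207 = 0.75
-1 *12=-12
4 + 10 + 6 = 20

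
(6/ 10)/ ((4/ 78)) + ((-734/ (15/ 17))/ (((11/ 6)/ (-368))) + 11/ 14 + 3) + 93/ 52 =3343251941/ 20020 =166995.60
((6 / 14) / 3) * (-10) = -10 / 7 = -1.43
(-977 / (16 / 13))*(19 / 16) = -241319 / 256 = -942.65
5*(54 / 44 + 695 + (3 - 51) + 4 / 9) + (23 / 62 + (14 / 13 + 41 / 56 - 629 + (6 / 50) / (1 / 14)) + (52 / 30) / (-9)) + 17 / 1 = 441544460267 / 167567400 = 2635.03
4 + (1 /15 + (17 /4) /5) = 59 /12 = 4.92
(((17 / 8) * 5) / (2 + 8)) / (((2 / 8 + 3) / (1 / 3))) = 17 / 156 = 0.11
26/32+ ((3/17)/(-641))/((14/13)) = 991315/1220464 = 0.81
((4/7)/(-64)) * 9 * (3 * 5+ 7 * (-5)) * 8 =90/7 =12.86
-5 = -5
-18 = -18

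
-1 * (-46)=46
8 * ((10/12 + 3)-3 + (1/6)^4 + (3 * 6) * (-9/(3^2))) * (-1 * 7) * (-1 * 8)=-7690.32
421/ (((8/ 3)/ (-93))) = -117459/ 8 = -14682.38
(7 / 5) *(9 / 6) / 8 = 0.26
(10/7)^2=2.04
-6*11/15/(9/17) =-374/45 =-8.31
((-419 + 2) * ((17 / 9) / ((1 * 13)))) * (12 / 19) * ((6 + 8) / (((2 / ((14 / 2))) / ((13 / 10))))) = -231574 / 95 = -2437.62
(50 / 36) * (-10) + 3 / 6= -241 / 18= -13.39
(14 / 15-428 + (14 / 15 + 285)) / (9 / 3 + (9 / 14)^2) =-414932 / 10035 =-41.35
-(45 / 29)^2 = -2025 / 841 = -2.41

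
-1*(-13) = 13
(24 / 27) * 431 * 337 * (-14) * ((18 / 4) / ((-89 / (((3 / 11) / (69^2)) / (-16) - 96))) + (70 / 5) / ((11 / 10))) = -296238979718731 / 9322038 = -31778349.30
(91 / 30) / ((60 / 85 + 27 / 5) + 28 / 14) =119 / 318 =0.37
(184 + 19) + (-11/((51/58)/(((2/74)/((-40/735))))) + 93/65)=34448623/163540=210.64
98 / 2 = 49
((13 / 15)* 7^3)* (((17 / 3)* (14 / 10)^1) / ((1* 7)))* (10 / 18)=187.17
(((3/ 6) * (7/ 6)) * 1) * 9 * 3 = 63/ 4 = 15.75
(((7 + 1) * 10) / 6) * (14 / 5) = 112 / 3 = 37.33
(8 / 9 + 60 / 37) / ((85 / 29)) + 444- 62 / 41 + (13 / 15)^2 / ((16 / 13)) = 41216923553 / 92840400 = 443.95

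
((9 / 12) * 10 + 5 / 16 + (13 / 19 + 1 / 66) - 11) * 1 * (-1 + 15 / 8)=-174727 / 80256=-2.18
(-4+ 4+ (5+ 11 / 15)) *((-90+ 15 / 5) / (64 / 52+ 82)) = -16211 / 2705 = -5.99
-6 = -6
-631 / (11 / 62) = -3556.55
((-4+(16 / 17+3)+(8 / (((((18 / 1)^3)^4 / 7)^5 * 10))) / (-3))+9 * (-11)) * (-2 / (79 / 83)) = 1085929805749907866597677314233648795646758634751384585279001759549732819611278197 / 5217081136143599092953812755830174614921432212714669240011230300329433565757440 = 208.15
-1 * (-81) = 81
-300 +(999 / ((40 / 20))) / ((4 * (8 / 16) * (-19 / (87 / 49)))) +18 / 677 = -815117469 / 2521148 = -323.31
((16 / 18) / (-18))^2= 0.00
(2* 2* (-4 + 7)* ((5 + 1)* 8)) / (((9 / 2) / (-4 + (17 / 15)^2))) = -78208 / 225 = -347.59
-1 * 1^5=-1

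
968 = 968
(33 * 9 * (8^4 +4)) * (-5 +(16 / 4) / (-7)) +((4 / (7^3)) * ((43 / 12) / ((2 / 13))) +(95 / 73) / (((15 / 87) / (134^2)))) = -998875427945 / 150234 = -6648797.40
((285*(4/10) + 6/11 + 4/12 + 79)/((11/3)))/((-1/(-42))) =2220.79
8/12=2/3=0.67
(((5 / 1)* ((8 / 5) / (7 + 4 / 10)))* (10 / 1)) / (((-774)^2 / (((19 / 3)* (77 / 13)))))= 146300 / 216116667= 0.00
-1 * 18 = -18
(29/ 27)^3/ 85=24389/ 1673055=0.01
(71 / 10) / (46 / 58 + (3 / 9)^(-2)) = 29 / 40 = 0.72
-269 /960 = -0.28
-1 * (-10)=10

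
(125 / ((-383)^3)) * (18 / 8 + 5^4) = -313625 / 224727548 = -0.00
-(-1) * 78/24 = 3.25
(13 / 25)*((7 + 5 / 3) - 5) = 143 / 75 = 1.91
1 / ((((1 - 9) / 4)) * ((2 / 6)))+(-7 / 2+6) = 1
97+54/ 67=97.81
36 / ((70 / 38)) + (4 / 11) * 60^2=511524 / 385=1328.63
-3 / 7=-0.43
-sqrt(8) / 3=-2*sqrt(2) / 3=-0.94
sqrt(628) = 2 * sqrt(157) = 25.06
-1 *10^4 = -10000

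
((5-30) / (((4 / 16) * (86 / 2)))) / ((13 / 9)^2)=-8100 / 7267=-1.11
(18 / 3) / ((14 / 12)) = 36 / 7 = 5.14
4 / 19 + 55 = 1049 / 19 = 55.21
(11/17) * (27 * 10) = 2970/17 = 174.71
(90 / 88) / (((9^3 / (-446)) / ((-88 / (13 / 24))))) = 35680 / 351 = 101.65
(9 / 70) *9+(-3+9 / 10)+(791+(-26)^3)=-587508 / 35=-16785.94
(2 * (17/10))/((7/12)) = 204/35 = 5.83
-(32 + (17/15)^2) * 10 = -332.84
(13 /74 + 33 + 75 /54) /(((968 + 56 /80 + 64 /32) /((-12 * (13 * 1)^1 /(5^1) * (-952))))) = 67034240 /63381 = 1057.64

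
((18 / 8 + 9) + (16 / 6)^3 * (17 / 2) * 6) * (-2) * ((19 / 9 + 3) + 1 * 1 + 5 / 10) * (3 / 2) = -4191299 / 216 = -19404.16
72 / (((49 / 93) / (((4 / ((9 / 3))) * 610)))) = 5446080 / 49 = 111144.49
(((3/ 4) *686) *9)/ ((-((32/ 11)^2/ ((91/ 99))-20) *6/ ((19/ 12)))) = 113.21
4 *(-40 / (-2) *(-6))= -480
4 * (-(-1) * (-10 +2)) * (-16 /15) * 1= 512 /15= 34.13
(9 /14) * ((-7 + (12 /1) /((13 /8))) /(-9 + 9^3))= 1 /2912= 0.00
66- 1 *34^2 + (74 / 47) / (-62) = -1090.03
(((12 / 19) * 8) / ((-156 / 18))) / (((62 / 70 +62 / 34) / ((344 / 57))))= -2456160 / 1891279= -1.30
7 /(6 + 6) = 7 /12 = 0.58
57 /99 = 0.58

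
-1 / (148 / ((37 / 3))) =-1 / 12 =-0.08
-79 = -79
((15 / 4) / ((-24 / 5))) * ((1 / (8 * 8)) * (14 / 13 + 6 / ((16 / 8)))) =-0.05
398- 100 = 298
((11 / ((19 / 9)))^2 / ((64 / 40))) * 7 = 343035 / 2888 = 118.78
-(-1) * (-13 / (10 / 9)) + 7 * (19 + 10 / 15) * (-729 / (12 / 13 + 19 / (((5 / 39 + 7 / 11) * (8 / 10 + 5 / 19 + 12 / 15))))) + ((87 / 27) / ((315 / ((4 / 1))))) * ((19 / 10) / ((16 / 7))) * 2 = -204846149146861 / 29060523900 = -7048.95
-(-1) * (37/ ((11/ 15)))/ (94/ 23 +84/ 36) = 38295/ 4873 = 7.86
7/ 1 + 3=10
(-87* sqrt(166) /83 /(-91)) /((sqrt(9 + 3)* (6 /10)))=145* sqrt(498) /45318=0.07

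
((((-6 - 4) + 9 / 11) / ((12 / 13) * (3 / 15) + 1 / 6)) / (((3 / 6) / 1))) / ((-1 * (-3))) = -26260 / 1507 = -17.43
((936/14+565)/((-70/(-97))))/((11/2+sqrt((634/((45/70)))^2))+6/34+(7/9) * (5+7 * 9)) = 65641743/78327725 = 0.84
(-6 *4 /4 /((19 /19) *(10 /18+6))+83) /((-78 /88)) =-213092 /2301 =-92.61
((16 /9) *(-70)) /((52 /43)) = -12040 /117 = -102.91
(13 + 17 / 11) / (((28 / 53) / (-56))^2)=1797760 / 11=163432.73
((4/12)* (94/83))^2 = 8836/62001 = 0.14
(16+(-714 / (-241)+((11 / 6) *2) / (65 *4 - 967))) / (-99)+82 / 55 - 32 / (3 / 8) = -21262655417 / 253024695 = -84.03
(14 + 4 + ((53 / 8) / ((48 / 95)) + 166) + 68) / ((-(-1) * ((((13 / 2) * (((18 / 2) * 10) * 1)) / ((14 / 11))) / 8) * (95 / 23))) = 1.12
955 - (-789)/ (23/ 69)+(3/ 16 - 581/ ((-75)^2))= 298987579/ 90000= 3322.08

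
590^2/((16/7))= 609175/4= 152293.75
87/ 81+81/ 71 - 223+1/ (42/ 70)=-420050/ 1917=-219.12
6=6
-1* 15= -15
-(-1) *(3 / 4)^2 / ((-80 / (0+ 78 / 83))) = -351 / 53120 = -0.01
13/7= 1.86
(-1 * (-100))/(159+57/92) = 1840/2937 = 0.63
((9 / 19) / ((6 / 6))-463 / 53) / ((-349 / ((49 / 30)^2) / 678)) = 225732416 / 5271645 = 42.82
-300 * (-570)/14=85500/7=12214.29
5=5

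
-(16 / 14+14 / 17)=-234 / 119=-1.97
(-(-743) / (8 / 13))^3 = 901148778179 / 512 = 1760056207.38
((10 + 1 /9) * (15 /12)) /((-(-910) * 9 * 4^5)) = 1 /663552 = 0.00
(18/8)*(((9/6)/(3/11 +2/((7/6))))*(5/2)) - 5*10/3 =-10135/816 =-12.42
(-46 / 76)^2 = 529 / 1444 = 0.37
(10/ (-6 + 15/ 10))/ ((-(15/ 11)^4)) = 58564/ 91125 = 0.64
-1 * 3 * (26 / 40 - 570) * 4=34161 / 5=6832.20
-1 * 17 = -17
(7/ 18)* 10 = 3.89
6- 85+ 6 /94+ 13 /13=-3663 /47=-77.94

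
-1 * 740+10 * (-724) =-7980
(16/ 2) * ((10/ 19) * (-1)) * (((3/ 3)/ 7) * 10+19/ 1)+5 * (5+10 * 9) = 51735/ 133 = 388.98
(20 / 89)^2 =400 / 7921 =0.05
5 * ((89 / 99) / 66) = 445 / 6534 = 0.07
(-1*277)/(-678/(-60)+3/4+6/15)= -5540/249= -22.25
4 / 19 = 0.21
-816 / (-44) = 204 / 11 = 18.55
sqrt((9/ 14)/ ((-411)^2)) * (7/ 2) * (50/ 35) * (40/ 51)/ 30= 0.00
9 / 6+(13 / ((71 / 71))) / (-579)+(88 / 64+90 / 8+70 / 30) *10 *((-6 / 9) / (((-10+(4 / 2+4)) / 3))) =353279 / 4632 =76.27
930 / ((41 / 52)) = 48360 / 41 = 1179.51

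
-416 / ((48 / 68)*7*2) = -884 / 21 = -42.10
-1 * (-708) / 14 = 354 / 7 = 50.57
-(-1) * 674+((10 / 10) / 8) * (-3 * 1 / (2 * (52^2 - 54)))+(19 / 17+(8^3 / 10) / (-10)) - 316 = 255161453 / 720800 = 354.00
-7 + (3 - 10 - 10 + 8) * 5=-52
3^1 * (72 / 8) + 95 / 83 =2336 / 83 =28.14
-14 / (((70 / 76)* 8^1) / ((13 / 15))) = -247 / 150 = -1.65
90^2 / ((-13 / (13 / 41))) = -8100 / 41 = -197.56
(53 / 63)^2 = 2809 / 3969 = 0.71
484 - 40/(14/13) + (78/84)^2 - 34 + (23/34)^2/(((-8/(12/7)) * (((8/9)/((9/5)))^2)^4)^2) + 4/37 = 753870379414779397279872722020473117/360060508721643520000000000000000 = 2093.73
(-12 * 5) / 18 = -10 / 3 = -3.33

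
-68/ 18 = -34/ 9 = -3.78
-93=-93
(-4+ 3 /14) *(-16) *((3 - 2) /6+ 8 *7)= 3402.10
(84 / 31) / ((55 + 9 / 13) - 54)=546 / 341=1.60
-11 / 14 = -0.79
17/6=2.83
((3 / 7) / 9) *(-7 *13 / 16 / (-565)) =13 / 27120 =0.00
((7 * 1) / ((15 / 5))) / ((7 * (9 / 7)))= 7 / 27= 0.26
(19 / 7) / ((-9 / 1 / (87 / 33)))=-551 / 693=-0.80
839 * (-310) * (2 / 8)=-130045 / 2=-65022.50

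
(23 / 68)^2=529 / 4624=0.11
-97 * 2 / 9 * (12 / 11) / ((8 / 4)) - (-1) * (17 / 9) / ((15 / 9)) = -1753 / 165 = -10.62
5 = 5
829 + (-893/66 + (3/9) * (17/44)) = 107659/132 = 815.60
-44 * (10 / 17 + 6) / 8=-616 / 17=-36.24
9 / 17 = 0.53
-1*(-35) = 35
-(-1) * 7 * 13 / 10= 91 / 10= 9.10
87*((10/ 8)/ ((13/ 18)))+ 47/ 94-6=1886/ 13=145.08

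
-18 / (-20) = 9 / 10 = 0.90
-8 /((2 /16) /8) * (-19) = 9728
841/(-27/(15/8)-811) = -4205/4127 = -1.02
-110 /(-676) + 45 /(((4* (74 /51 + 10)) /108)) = 10488145 /98696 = 106.27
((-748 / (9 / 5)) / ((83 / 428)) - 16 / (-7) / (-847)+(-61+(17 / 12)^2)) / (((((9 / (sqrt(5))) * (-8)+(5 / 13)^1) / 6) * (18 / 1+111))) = 50710186240025 / 1334597242937112+26369296844813 * sqrt(5) / 18536072818571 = 3.22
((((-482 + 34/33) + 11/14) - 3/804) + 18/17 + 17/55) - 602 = -5687468333/5262180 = -1080.82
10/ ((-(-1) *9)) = 10/ 9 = 1.11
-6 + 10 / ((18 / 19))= 41 / 9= 4.56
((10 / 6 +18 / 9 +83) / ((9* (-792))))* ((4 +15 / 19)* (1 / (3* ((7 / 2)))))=-845 / 152361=-0.01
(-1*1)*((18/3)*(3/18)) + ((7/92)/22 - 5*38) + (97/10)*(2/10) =-189.06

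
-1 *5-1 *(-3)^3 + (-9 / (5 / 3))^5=-14280157 / 3125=-4569.65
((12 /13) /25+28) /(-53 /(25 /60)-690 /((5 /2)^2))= -2278 /19305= -0.12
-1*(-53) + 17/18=971/18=53.94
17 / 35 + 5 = 5.49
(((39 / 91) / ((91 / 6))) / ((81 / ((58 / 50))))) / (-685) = -0.00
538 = 538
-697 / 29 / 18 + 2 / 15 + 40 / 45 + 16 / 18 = 0.58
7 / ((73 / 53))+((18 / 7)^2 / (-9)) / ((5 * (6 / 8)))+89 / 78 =8408263 / 1395030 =6.03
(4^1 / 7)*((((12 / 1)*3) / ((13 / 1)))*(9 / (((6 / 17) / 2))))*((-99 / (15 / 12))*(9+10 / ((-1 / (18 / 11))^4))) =-312377363136 / 605605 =-515810.41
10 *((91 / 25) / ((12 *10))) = 91 / 300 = 0.30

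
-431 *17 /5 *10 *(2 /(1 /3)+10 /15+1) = -337042 /3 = -112347.33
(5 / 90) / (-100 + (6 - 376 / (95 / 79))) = -95 / 695412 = -0.00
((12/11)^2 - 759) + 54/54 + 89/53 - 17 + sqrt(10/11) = -4951674/6413 + sqrt(110)/11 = -771.18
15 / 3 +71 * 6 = 431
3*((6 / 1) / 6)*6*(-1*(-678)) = 12204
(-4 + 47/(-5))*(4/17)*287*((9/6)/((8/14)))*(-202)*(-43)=-1753742487/85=-20632264.55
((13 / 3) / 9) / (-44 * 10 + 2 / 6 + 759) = 0.00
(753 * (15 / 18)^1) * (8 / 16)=1255 / 4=313.75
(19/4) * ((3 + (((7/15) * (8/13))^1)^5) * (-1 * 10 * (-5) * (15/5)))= 16081649350619/7518683250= 2138.89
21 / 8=2.62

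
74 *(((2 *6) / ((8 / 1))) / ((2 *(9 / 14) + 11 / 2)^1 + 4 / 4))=1554 / 109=14.26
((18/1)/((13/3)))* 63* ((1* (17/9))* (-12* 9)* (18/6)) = -2082024/13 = -160155.69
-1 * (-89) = 89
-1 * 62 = -62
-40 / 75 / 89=-8 / 1335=-0.01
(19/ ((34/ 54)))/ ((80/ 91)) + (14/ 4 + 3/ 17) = 51683/ 1360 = 38.00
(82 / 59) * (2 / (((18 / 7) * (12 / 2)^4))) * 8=287 / 43011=0.01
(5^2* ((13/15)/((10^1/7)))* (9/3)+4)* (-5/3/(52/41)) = -6765/104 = -65.05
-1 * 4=-4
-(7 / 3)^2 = -5.44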